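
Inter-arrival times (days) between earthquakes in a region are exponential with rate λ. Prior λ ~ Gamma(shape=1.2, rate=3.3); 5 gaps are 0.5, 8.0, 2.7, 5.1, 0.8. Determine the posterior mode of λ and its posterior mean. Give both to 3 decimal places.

λ_MAP = 0.255, E[λ|data] = 0.304

Σ times = 17.1. Posterior: Gamma(shape = 1.2+5 = 6.2, rate = 3.3+17.1 = 20.4).
Mode = (α−1)/β = 5.2/20.4 = 0.255.
Mean = α/β = 6.2/20.4 = 0.304.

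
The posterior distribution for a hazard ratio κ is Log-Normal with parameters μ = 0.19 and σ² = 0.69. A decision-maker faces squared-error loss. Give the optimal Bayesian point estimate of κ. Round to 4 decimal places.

Mode = exp(μ − σ²) = exp(-0.50) = 0.6065.
Mean = exp(μ + σ²/2) = exp(0.535) = 1.7074.
Squared-error loss ⇒ the optimal estimator is the posterior mean.

1.7074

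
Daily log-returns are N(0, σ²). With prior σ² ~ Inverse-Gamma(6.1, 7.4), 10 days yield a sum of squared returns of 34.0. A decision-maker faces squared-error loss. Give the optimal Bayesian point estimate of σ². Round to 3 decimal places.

Posterior: Inverse-Gamma(shape = 6.1+10/2 = 11.1, scale = 7.4+34.0/2 = 24.4).
Mode = β/(α+1) = 24.4/12.1 = 2.017.
Mean = β/(α−1) = 24.4/10.1 = 2.416.
Squared-error loss ⇒ the optimal estimator is the posterior mean.

2.416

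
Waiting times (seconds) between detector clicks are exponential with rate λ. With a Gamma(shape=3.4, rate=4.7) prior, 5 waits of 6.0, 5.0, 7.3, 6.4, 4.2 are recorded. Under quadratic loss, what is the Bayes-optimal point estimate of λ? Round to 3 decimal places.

0.250

Σ times = 28.9. Posterior: Gamma(shape = 3.4+5 = 8.4, rate = 4.7+28.9 = 33.6).
Mode = (α−1)/β = 7.4/33.6 = 0.220.
Mean = α/β = 8.4/33.6 = 0.250.
Quadratic loss ⇒ the optimal estimator is the posterior mean.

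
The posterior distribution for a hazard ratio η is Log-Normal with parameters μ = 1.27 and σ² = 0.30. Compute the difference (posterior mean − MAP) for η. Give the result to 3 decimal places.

Mode = exp(μ − σ²) = exp(0.97) = 2.638.
Mean = exp(μ + σ²/2) = exp(1.420) = 4.137.
Difference = 4.137 − 2.638 = 1.499.

1.499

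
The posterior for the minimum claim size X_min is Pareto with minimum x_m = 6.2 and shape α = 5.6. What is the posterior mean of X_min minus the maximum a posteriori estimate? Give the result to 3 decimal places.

The Pareto density is strictly decreasing on [x_m, ∞), so the mode is x_m = 6.200.
Mean = α·x_m/(α−1) = 5.6·6.2/4.6 = 7.548.
Difference = 7.548 − 6.200 = 1.348.
Right-skewed posterior ⇒ mode < mean.

1.348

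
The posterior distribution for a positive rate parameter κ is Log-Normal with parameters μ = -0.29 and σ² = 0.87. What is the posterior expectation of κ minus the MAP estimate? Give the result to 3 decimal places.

0.843

Mode = exp(μ − σ²) = exp(-1.16) = 0.313.
Mean = exp(μ + σ²/2) = exp(0.145) = 1.156.
Difference = 1.156 − 0.313 = 0.843.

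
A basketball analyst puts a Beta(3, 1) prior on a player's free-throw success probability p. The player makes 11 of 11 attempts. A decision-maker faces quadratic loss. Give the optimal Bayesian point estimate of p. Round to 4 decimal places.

0.9333

Posterior: Beta(3+11, 1+0) = Beta(14, 1).
Since β = 1 ≤ 1 and α > 1, the Beta density is monotone increasing on [0,1]; the mode is at 1.
Mean = 14/(14+1) = 0.9333.
Quadratic loss ⇒ the optimal estimator is the posterior mean.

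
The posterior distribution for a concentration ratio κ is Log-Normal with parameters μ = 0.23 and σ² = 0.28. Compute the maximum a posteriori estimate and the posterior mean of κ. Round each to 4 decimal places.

Mode = exp(μ − σ²) = exp(-0.05) = 0.9512.
Mean = exp(μ + σ²/2) = exp(0.370) = 1.4477.
Right-skewed posterior ⇒ mode < mean.

MAP: 0.9512. Posterior mean: 1.4477.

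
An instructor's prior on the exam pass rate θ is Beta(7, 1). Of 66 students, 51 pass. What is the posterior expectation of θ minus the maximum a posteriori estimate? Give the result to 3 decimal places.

-0.008

Posterior: Beta(7+51, 1+15) = Beta(58, 16).
Mode = (58−1)/(58+16−2) = 57/72 = 0.792.
Mean = 58/(58+16) = 58/74 = 0.784.
Difference = 0.784 − 0.792 = -0.008.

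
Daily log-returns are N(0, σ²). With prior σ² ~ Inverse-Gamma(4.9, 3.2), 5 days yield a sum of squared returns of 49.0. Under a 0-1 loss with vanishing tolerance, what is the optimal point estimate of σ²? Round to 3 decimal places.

3.298

Posterior: Inverse-Gamma(shape = 4.9+5/2 = 7.4, scale = 3.2+49.0/2 = 27.7).
Mode = β/(α+1) = 27.7/8.4 = 3.298.
Mean = β/(α−1) = 27.7/6.4 = 4.328.
This is the posterior mode — the MAP estimate.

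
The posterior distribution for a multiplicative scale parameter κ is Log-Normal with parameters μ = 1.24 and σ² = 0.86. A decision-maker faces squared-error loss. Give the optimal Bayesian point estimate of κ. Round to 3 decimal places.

Mode = exp(μ − σ²) = exp(0.38) = 1.462.
Mean = exp(μ + σ²/2) = exp(1.670) = 5.312.
Squared-error loss ⇒ the optimal estimator is the posterior mean.

5.312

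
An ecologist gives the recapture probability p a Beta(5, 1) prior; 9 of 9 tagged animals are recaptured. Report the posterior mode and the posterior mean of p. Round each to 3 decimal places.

posterior mode = 1.000, posterior mean = 0.933

Posterior: Beta(5+9, 1+0) = Beta(14, 1).
Since β = 1 ≤ 1 and α > 1, the Beta density is monotone increasing on [0,1]; the mode is at 1.
Mean = 14/(14+1) = 0.933.
The mean is pulled below the mode by the posterior's left skew.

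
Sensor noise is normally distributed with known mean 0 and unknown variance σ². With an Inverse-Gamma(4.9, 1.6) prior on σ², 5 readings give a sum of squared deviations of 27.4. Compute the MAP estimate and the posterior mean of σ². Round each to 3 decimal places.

Posterior: Inverse-Gamma(shape = 4.9+5/2 = 7.4, scale = 1.6+27.4/2 = 15.3).
Mode = β/(α+1) = 15.3/8.4 = 1.821.
Mean = β/(α−1) = 15.3/6.4 = 2.391.

MAP: 1.821. Posterior mean: 2.391.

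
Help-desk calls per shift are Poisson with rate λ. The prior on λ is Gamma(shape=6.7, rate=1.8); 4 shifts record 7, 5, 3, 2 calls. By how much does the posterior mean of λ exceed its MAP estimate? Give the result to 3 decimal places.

Σ counts = 17. Posterior: Gamma(shape = 6.7+17 = 23.7, rate = 1.8+4 = 5.8).
Mode = (α−1)/β = 22.7/5.8 = 3.914.
Mean = α/β = 23.7/5.8 = 4.086.
Difference = 4.086 − 3.914 = 0.172.

0.172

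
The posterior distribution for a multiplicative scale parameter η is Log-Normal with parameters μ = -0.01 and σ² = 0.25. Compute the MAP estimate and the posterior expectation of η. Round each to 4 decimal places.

MAP = 0.7711, posterior mean = 1.1219

Mode = exp(μ − σ²) = exp(-0.26) = 0.7711.
Mean = exp(μ + σ²/2) = exp(0.115) = 1.1219.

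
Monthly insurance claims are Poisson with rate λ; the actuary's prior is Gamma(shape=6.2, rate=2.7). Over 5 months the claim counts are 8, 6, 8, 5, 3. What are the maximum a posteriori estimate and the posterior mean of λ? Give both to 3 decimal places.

maximum a posteriori estimate = 4.571, posterior mean = 4.701

Σ counts = 30. Posterior: Gamma(shape = 6.2+30 = 36.2, rate = 2.7+5 = 7.7).
Mode = (α−1)/β = 35.2/7.7 = 4.571.
Mean = α/β = 36.2/7.7 = 4.701.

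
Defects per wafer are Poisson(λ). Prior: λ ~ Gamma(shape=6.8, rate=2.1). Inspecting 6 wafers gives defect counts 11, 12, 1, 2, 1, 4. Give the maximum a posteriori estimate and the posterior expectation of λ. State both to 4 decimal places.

Σ counts = 31. Posterior: Gamma(shape = 6.8+31 = 37.8, rate = 2.1+6 = 8.1).
Mode = (α−1)/β = 36.8/8.1 = 4.5432.
Mean = α/β = 37.8/8.1 = 4.6667.
Right-skewed posterior ⇒ mode < mean.

MAP = 4.5432; posterior mean = 4.6667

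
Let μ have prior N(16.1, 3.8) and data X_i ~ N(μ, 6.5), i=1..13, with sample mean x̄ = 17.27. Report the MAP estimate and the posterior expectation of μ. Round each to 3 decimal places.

MAP = 17.134; posterior mean = 17.134

Posterior for μ is Normal. Precision-weighted mean: (1/3.8·16.1 + 13/6.5·17.27) / (1/3.8 + 13/6.5) = 17.134.
A Normal posterior is symmetric, so mode = mean.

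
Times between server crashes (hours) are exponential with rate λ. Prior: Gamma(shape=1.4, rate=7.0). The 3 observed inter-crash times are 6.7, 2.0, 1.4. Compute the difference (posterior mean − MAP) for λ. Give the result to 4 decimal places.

0.0585

Σ times = 10.1. Posterior: Gamma(shape = 1.4+3 = 4.4, rate = 7.0+10.1 = 17.1).
Mode = (α−1)/β = 3.4/17.1 = 0.1988.
Mean = α/β = 4.4/17.1 = 0.2573.
Difference = 0.2573 − 0.1988 = 0.0585.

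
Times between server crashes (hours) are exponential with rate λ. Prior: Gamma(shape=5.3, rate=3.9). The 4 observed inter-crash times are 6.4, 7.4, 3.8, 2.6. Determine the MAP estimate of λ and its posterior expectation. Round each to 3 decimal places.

MAP: 0.344. Posterior mean: 0.386.

Σ times = 20.2. Posterior: Gamma(shape = 5.3+4 = 9.3, rate = 3.9+20.2 = 24.1).
Mode = (α−1)/β = 8.3/24.1 = 0.344.
Mean = α/β = 9.3/24.1 = 0.386.
Right-skewed posterior ⇒ mode < mean.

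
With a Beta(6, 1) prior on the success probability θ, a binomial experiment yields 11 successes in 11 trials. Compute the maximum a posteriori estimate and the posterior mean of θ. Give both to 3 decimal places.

MAP = 1.000, posterior mean = 0.944

Posterior: Beta(6+11, 1+0) = Beta(17, 1).
Since β = 1 ≤ 1 and α > 1, the Beta density is monotone increasing on [0,1]; the mode is at 1.
Mean = 17/(17+1) = 0.944.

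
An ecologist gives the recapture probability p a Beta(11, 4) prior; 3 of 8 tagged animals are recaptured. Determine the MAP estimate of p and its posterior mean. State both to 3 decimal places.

Posterior: Beta(11+3, 4+5) = Beta(14, 9).
Mode = (14−1)/(14+9−2) = 13/21 = 0.619.
Mean = 14/(14+9) = 14/23 = 0.609.
The mean is pulled below the mode by the posterior's left skew.

MAP: 0.619. Posterior mean: 0.609.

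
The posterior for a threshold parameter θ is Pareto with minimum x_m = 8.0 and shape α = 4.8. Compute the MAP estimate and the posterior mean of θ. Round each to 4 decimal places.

The Pareto density is strictly decreasing on [x_m, ∞), so the mode is x_m = 8.0000.
Mean = α·x_m/(α−1) = 4.8·8.0/3.8 = 10.1053.
Right-skewed posterior ⇒ mode < mean.

MAP = 8.0000; posterior mean = 10.1053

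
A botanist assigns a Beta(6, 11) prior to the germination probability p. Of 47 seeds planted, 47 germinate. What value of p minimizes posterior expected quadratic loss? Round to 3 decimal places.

Posterior: Beta(6+47, 11+0) = Beta(53, 11).
Mode = (53−1)/(53+11−2) = 52/62 = 0.839.
Mean = 53/(53+11) = 53/64 = 0.828.
Quadratic loss ⇒ the optimal estimator is the posterior mean.

0.828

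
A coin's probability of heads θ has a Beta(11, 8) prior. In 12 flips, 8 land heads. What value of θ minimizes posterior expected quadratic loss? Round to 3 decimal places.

0.613

Posterior: Beta(11+8, 8+4) = Beta(19, 12).
Mode = (19−1)/(19+12−2) = 18/29 = 0.621.
Mean = 19/(19+12) = 19/31 = 0.613.
Quadratic loss ⇒ the optimal estimator is the posterior mean.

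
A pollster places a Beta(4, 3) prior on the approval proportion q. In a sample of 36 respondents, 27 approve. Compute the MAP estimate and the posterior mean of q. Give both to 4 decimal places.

q_MAP = 0.7317, E[q|data] = 0.7209

Posterior: Beta(4+27, 3+9) = Beta(31, 12).
Mode = (31−1)/(31+12−2) = 30/41 = 0.7317.
Mean = 31/(31+12) = 31/43 = 0.7209.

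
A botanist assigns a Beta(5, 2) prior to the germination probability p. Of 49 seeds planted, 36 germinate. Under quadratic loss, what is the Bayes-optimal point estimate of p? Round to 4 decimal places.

Posterior: Beta(5+36, 2+13) = Beta(41, 15).
Mode = (41−1)/(41+15−2) = 40/54 = 0.7407.
Mean = 41/(41+15) = 41/56 = 0.7321.
Quadratic loss ⇒ the optimal estimator is the posterior mean.

0.7321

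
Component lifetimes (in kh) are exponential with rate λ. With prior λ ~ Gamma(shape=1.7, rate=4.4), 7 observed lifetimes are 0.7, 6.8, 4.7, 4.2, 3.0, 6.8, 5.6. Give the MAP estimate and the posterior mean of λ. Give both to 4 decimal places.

Σ times = 31.8. Posterior: Gamma(shape = 1.7+7 = 8.7, rate = 4.4+31.8 = 36.2).
Mode = (α−1)/β = 7.7/36.2 = 0.2127.
Mean = α/β = 8.7/36.2 = 0.2403.
Right-skewed posterior ⇒ mode < mean.

MAP: 0.2127. Posterior mean: 0.2403.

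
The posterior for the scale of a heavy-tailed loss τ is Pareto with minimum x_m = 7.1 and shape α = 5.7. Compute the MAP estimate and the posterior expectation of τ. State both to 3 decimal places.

The Pareto density is strictly decreasing on [x_m, ∞), so the mode is x_m = 7.100.
Mean = α·x_m/(α−1) = 5.7·7.1/4.7 = 8.611.

MAP: 7.100. Posterior mean: 8.611.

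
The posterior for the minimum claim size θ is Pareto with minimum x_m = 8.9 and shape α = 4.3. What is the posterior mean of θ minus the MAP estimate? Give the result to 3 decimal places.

The Pareto density is strictly decreasing on [x_m, ∞), so the mode is x_m = 8.900.
Mean = α·x_m/(α−1) = 4.3·8.9/3.3 = 11.597.
Difference = 11.597 − 8.900 = 2.697.

2.697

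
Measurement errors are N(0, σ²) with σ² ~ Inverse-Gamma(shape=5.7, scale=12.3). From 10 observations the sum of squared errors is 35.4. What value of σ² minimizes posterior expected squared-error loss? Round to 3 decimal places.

Posterior: Inverse-Gamma(shape = 5.7+10/2 = 10.7, scale = 12.3+35.4/2 = 30.0).
Mode = β/(α+1) = 30.0/11.7 = 2.564.
Mean = β/(α−1) = 30.0/9.7 = 3.093.
Squared-error loss ⇒ the optimal estimator is the posterior mean.

3.093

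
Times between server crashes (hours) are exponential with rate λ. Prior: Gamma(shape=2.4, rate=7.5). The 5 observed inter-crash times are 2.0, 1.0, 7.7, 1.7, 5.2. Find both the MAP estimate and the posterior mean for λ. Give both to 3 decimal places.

MAP = 0.255, posterior mean = 0.295

Σ times = 17.6. Posterior: Gamma(shape = 2.4+5 = 7.4, rate = 7.5+17.6 = 25.1).
Mode = (α−1)/β = 6.4/25.1 = 0.255.
Mean = α/β = 7.4/25.1 = 0.295.
The posterior is right-skewed, so the mean exceeds the mode.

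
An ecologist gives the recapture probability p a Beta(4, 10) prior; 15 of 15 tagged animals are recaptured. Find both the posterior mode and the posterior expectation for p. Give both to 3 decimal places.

Posterior: Beta(4+15, 10+0) = Beta(19, 10).
Mode = (19−1)/(19+10−2) = 18/27 = 0.667.
Mean = 19/(19+10) = 19/29 = 0.655.

MAP = 0.667, posterior mean = 0.655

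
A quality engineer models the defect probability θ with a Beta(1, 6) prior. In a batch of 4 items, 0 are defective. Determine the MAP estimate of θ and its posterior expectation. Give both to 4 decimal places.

Posterior: Beta(1+0, 6+4) = Beta(1, 10).
Since α = 1 ≤ 1 and β > 1, the Beta density is monotone decreasing on [0,1]; the mode is at 0.
Mean = 1/(1+10) = 0.0909.

θ_MAP = 0.0000, E[θ|data] = 0.0909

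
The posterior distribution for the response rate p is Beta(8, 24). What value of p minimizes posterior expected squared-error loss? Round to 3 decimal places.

Mode = (8−1)/(8+24−2) = 7/30 = 0.233.
Mean = 8/(8+24) = 8/32 = 0.250.
Squared-error loss ⇒ the optimal estimator is the posterior mean.

0.250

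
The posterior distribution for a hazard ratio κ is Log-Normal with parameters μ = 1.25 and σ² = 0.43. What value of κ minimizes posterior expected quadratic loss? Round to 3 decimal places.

Mode = exp(μ − σ²) = exp(0.82) = 2.270.
Mean = exp(μ + σ²/2) = exp(1.465) = 4.328.
Quadratic loss ⇒ the optimal estimator is the posterior mean.

4.328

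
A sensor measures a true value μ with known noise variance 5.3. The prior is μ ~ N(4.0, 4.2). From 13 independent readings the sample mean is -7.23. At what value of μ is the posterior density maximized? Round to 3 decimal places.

Posterior for μ is Normal. Precision-weighted mean: (1/4.2·4.0 + 13/5.3·-7.23) / (1/4.2 + 13/5.3) = -6.236.
A Normal posterior is symmetric, so mode = mean.
This is the posterior mode — the MAP estimate.

-6.236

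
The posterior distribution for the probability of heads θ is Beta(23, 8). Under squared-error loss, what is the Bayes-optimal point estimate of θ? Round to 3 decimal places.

0.742

Mode = (23−1)/(23+8−2) = 22/29 = 0.759.
Mean = 23/(23+8) = 23/31 = 0.742.
Squared-error loss ⇒ the optimal estimator is the posterior mean.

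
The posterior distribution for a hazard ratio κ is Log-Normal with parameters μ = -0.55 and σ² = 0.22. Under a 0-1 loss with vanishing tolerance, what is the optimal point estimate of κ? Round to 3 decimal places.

0.463

Mode = exp(μ − σ²) = exp(-0.77) = 0.463.
Mean = exp(μ + σ²/2) = exp(-0.440) = 0.644.
This is the posterior mode — the MAP estimate.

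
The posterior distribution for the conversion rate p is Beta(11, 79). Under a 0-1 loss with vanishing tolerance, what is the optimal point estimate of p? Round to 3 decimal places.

Mode = (11−1)/(11+79−2) = 10/88 = 0.114.
Mean = 11/(11+79) = 11/90 = 0.122.
This is the posterior mode — the MAP estimate.

0.114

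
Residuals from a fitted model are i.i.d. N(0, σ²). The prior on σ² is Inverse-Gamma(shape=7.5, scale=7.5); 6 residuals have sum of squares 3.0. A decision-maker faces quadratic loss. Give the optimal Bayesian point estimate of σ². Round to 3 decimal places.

Posterior: Inverse-Gamma(shape = 7.5+6/2 = 10.5, scale = 7.5+3.0/2 = 9.0).
Mode = β/(α+1) = 9.0/11.5 = 0.783.
Mean = β/(α−1) = 9.0/9.5 = 0.947.
Quadratic loss ⇒ the optimal estimator is the posterior mean.

0.947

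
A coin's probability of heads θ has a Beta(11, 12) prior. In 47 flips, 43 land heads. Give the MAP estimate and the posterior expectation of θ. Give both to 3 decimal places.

Posterior: Beta(11+43, 12+4) = Beta(54, 16).
Mode = (54−1)/(54+16−2) = 53/68 = 0.779.
Mean = 54/(54+16) = 54/70 = 0.771.

MAP = 0.779; posterior mean = 0.771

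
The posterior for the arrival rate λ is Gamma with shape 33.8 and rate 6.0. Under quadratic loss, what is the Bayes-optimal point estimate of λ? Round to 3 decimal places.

Mode = (α−1)/β = 32.8/6.0 = 5.467.
Mean = α/β = 33.8/6.0 = 5.633.
Quadratic loss ⇒ the optimal estimator is the posterior mean.

5.633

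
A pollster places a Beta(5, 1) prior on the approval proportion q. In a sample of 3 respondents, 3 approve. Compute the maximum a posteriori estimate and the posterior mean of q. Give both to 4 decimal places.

Posterior: Beta(5+3, 1+0) = Beta(8, 1).
Since β = 1 ≤ 1 and α > 1, the Beta density is monotone increasing on [0,1]; the mode is at 1.
Mean = 8/(8+1) = 0.8889.

MAP: 1.0000. Posterior mean: 0.8889.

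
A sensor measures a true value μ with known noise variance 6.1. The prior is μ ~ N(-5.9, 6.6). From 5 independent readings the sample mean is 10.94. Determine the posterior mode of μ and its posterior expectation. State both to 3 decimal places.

MAP = 8.313, posterior mean = 8.313

Posterior for μ is Normal. Precision-weighted mean: (1/6.6·-5.9 + 5/6.1·10.94) / (1/6.6 + 5/6.1) = 8.313.
A Normal posterior is symmetric, so mode = mean.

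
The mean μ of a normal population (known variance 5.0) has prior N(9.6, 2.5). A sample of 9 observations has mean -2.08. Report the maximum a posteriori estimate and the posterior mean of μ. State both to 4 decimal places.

Posterior for μ is Normal. Precision-weighted mean: (1/2.5·9.6 + 9/5.0·-2.08) / (1/2.5 + 9/5.0) = 0.0436.
A Normal posterior is symmetric, so mode = mean.

maximum a posteriori estimate = 0.0436, posterior mean = 0.0436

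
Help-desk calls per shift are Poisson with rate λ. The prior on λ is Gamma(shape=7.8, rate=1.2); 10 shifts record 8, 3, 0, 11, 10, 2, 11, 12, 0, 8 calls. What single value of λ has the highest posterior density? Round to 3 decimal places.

6.411

Σ counts = 65. Posterior: Gamma(shape = 7.8+65 = 72.8, rate = 1.2+10 = 11.2).
Mode = (α−1)/β = 71.8/11.2 = 6.411.
Mean = α/β = 72.8/11.2 = 6.500.
This is the posterior mode — the MAP estimate.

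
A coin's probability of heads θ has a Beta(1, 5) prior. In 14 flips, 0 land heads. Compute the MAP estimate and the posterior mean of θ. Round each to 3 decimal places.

MAP = 0.000; posterior mean = 0.050

Posterior: Beta(1+0, 5+14) = Beta(1, 19).
Since α = 1 ≤ 1 and β > 1, the Beta density is monotone decreasing on [0,1]; the mode is at 0.
Mean = 1/(1+19) = 0.050.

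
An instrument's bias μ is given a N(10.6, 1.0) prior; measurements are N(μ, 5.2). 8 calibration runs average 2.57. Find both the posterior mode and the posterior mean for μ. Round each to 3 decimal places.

MAP = 5.733, posterior mean = 5.733

Posterior for μ is Normal. Precision-weighted mean: (1/1.0·10.6 + 8/5.2·2.57) / (1/1.0 + 8/5.2) = 5.733.
A Normal posterior is symmetric, so mode = mean.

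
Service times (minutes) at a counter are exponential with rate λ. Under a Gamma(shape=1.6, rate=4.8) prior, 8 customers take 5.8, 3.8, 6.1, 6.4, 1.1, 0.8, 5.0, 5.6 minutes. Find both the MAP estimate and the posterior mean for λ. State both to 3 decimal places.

MAP estimate = 0.218, posterior mean = 0.244

Σ times = 34.6. Posterior: Gamma(shape = 1.6+8 = 9.6, rate = 4.8+34.6 = 39.4).
Mode = (α−1)/β = 8.6/39.4 = 0.218.
Mean = α/β = 9.6/39.4 = 0.244.
Right-skewed posterior ⇒ mode < mean.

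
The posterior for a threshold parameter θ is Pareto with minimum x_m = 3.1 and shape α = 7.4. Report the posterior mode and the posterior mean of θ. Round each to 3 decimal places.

θ_MAP = 3.100, E[θ|data] = 3.584

The Pareto density is strictly decreasing on [x_m, ∞), so the mode is x_m = 3.100.
Mean = α·x_m/(α−1) = 7.4·3.1/6.4 = 3.584.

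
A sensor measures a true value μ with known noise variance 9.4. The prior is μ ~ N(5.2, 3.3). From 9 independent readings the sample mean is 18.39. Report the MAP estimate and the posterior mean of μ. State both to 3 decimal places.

Posterior for μ is Normal. Precision-weighted mean: (1/3.3·5.2 + 9/9.4·18.39) / (1/3.3 + 9/9.4) = 15.219.
A Normal posterior is symmetric, so mode = mean.

MAP = 15.219; posterior mean = 15.219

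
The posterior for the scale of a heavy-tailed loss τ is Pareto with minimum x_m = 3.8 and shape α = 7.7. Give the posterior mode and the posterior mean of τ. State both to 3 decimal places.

MAP = 3.800; posterior mean = 4.367

The Pareto density is strictly decreasing on [x_m, ∞), so the mode is x_m = 3.800.
Mean = α·x_m/(α−1) = 7.7·3.8/6.7 = 4.367.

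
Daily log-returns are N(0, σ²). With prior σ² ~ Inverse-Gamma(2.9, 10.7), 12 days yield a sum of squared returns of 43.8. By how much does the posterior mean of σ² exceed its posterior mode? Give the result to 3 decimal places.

0.834

Posterior: Inverse-Gamma(shape = 2.9+12/2 = 8.9, scale = 10.7+43.8/2 = 32.6).
Mode = β/(α+1) = 32.6/9.9 = 3.293.
Mean = β/(α−1) = 32.6/7.9 = 4.127.
Difference = 4.127 − 3.293 = 0.834.
Right-skewed posterior ⇒ mode < mean.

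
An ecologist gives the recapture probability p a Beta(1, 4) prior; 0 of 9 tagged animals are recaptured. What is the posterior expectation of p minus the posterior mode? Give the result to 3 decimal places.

Posterior: Beta(1+0, 4+9) = Beta(1, 13).
Since α = 1 ≤ 1 and β > 1, the Beta density is monotone decreasing on [0,1]; the mode is at 0.
Mean = 1/(1+13) = 0.071.
Difference = 0.071 − 0.000 = 0.071.
Mean > mode: the posterior has a right tail.

0.071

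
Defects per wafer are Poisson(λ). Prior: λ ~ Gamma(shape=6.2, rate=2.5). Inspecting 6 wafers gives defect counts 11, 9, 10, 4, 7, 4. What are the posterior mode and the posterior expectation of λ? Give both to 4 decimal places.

Σ counts = 45. Posterior: Gamma(shape = 6.2+45 = 51.2, rate = 2.5+6 = 8.5).
Mode = (α−1)/β = 50.2/8.5 = 5.9059.
Mean = α/β = 51.2/8.5 = 6.0235.
Mean > mode: the posterior has a right tail.

MAP = 5.9059, posterior mean = 6.0235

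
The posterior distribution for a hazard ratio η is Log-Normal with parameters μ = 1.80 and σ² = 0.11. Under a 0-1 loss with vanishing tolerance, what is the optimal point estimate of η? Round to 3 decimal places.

5.419

Mode = exp(μ − σ²) = exp(1.69) = 5.419.
Mean = exp(μ + σ²/2) = exp(1.855) = 6.392.
This is the posterior mode — the MAP estimate.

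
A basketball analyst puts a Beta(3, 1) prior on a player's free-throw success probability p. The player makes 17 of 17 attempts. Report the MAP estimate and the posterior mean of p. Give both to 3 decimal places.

MAP estimate = 1.000, posterior mean = 0.952

Posterior: Beta(3+17, 1+0) = Beta(20, 1).
Since β = 1 ≤ 1 and α > 1, the Beta density is monotone increasing on [0,1]; the mode is at 1.
Mean = 20/(20+1) = 0.952.
Left-skewed posterior ⇒ mean < mode.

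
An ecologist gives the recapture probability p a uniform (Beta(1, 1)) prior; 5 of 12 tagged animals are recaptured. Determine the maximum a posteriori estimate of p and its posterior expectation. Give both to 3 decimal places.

Posterior: Beta(1+5, 1+7) = Beta(6, 8).
Mode = (6−1)/(6+8−2) = 5/12 = 0.417.
With a flat prior the MAP equals the MLE, 5/12.
Mean = 6/(6+8) = 6/14 = 0.429.
The mean is pulled above the mode by the posterior's right skew.

maximum a posteriori estimate = 0.417, posterior expectation = 0.429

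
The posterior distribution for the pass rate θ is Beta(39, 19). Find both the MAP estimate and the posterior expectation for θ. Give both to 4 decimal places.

Mode = (39−1)/(39+19−2) = 38/56 = 0.6786.
Mean = 39/(39+19) = 39/58 = 0.6724.
The posterior is left-skewed, so the mode exceeds the mean.

θ_MAP = 0.6786, E[θ|data] = 0.6724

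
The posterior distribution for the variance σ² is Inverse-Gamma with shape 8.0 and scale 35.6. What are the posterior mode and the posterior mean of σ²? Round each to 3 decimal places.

MAP = 3.956; posterior mean = 5.086

Mode = β/(α+1) = 35.6/9.0 = 3.956.
Mean = β/(α−1) = 35.6/7.0 = 5.086.
Mean > mode: the posterior has a right tail.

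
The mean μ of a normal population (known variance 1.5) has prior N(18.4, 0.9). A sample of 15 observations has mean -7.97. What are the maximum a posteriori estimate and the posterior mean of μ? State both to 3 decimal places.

MAP = -5.333, posterior mean = -5.333

Posterior for μ is Normal. Precision-weighted mean: (1/0.9·18.4 + 15/1.5·-7.97) / (1/0.9 + 15/1.5) = -5.333.
A Normal posterior is symmetric, so mode = mean.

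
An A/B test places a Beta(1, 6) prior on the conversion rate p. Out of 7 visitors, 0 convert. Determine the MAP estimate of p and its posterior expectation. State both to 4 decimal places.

Posterior: Beta(1+0, 6+7) = Beta(1, 13).
Since α = 1 ≤ 1 and β > 1, the Beta density is monotone decreasing on [0,1]; the mode is at 0.
Mean = 1/(1+13) = 0.0714.
Right-skewed posterior ⇒ mode < mean.

MAP: 0.0000. Posterior mean: 0.0714.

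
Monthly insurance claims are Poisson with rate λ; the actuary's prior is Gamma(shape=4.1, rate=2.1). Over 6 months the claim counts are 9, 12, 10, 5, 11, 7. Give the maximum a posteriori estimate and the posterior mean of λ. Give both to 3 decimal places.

Σ counts = 54. Posterior: Gamma(shape = 4.1+54 = 58.1, rate = 2.1+6 = 8.1).
Mode = (α−1)/β = 57.1/8.1 = 7.049.
Mean = α/β = 58.1/8.1 = 7.173.
The posterior is right-skewed, so the mean exceeds the mode.

MAP = 7.049, posterior mean = 7.173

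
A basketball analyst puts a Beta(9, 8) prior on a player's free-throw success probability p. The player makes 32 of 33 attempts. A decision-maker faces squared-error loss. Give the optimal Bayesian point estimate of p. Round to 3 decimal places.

Posterior: Beta(9+32, 8+1) = Beta(41, 9).
Mode = (41−1)/(41+9−2) = 40/48 = 0.833.
Mean = 41/(41+9) = 41/50 = 0.820.
Squared-error loss ⇒ the optimal estimator is the posterior mean.

0.820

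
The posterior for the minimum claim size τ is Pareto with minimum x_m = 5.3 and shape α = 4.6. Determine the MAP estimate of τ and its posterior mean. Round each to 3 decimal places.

The Pareto density is strictly decreasing on [x_m, ∞), so the mode is x_m = 5.300.
Mean = α·x_m/(α−1) = 4.6·5.3/3.6 = 6.772.
Mean > mode: the posterior has a right tail.

MAP = 5.300; posterior mean = 6.772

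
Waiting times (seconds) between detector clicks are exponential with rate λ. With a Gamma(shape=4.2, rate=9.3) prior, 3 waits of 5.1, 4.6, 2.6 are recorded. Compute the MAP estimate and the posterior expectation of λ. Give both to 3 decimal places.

MAP = 0.287, posterior mean = 0.333

Σ times = 12.3. Posterior: Gamma(shape = 4.2+3 = 7.2, rate = 9.3+12.3 = 21.6).
Mode = (α−1)/β = 6.2/21.6 = 0.287.
Mean = α/β = 7.2/21.6 = 0.333.
Right-skewed posterior ⇒ mode < mean.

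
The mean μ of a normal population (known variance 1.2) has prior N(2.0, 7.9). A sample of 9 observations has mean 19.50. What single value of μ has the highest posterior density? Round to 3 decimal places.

19.210

Posterior for μ is Normal. Precision-weighted mean: (1/7.9·2.0 + 9/1.2·19.50) / (1/7.9 + 9/1.2) = 19.210.
A Normal posterior is symmetric, so mode = mean.
This is the posterior mode — the MAP estimate.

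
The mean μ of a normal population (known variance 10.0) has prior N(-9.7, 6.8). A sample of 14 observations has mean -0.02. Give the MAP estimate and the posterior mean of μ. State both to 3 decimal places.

Posterior for μ is Normal. Precision-weighted mean: (1/6.8·-9.7 + 14/10.0·-0.02) / (1/6.8 + 14/10.0) = -0.940.
A Normal posterior is symmetric, so mode = mean.

MAP estimate = -0.940, posterior mean = -0.940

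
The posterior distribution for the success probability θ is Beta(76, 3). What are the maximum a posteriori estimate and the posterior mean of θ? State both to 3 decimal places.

MAP = 0.974; posterior mean = 0.962

Mode = (76−1)/(76+3−2) = 75/77 = 0.974.
Mean = 76/(76+3) = 76/79 = 0.962.
Mode > mean: the posterior has a left tail.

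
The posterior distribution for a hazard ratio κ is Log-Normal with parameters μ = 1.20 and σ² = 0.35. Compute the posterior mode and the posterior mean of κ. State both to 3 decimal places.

MAP = 2.340; posterior mean = 3.955

Mode = exp(μ − σ²) = exp(0.85) = 2.340.
Mean = exp(μ + σ²/2) = exp(1.375) = 3.955.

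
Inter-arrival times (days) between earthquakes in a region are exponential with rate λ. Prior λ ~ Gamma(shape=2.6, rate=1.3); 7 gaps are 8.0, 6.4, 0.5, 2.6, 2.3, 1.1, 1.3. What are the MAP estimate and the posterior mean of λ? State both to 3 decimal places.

MAP = 0.366; posterior mean = 0.409

Σ times = 22.2. Posterior: Gamma(shape = 2.6+7 = 9.6, rate = 1.3+22.2 = 23.5).
Mode = (α−1)/β = 8.6/23.5 = 0.366.
Mean = α/β = 9.6/23.5 = 0.409.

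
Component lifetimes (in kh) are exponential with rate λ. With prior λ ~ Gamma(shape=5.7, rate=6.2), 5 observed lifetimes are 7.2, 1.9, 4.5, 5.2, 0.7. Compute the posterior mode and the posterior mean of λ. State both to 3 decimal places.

posterior mode = 0.377, posterior mean = 0.416

Σ times = 19.5. Posterior: Gamma(shape = 5.7+5 = 10.7, rate = 6.2+19.5 = 25.7).
Mode = (α−1)/β = 9.7/25.7 = 0.377.
Mean = α/β = 10.7/25.7 = 0.416.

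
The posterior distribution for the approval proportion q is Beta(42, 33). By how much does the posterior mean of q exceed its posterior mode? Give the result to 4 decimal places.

Mode = (42−1)/(42+33−2) = 41/73 = 0.5616.
Mean = 42/(42+33) = 42/75 = 0.5600.
Difference = 0.5600 − 0.5616 = -0.0016.
Left-skewed posterior ⇒ mean < mode.

-0.0016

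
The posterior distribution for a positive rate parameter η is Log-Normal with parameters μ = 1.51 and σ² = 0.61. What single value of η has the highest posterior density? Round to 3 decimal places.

2.460

Mode = exp(μ − σ²) = exp(0.90) = 2.460.
Mean = exp(μ + σ²/2) = exp(1.815) = 6.141.
This is the posterior mode — the MAP estimate.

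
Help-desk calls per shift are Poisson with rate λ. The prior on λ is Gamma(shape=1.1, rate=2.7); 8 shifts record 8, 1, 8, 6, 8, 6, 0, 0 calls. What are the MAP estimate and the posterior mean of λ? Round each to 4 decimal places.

MAP = 3.4673, posterior mean = 3.5607

Σ counts = 37. Posterior: Gamma(shape = 1.1+37 = 38.1, rate = 2.7+8 = 10.7).
Mode = (α−1)/β = 37.1/10.7 = 3.4673.
Mean = α/β = 38.1/10.7 = 3.5607.
Right-skewed posterior ⇒ mode < mean.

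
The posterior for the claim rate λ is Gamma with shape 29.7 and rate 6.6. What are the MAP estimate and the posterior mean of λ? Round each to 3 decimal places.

MAP: 4.348. Posterior mean: 4.500.

Mode = (α−1)/β = 28.7/6.6 = 4.348.
Mean = α/β = 29.7/6.6 = 4.500.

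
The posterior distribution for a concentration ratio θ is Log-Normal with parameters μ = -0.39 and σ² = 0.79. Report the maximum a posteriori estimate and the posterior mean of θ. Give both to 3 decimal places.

MAP: 0.307. Posterior mean: 1.005.

Mode = exp(μ − σ²) = exp(-1.18) = 0.307.
Mean = exp(μ + σ²/2) = exp(0.005) = 1.005.
Mean > mode: the posterior has a right tail.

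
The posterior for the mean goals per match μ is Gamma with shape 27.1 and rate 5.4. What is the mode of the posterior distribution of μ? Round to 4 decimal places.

4.8333

Mode = (α−1)/β = 26.1/5.4 = 4.8333.
Mean = α/β = 27.1/5.4 = 5.0185.
This is the posterior mode — the MAP estimate.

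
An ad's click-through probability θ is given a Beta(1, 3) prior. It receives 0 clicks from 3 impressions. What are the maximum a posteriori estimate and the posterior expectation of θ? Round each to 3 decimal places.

Posterior: Beta(1+0, 3+3) = Beta(1, 6).
Since α = 1 ≤ 1 and β > 1, the Beta density is monotone decreasing on [0,1]; the mode is at 0.
Mean = 1/(1+6) = 0.143.
Right-skewed posterior ⇒ mode < mean.

MAP: 0.000. Posterior mean: 0.143.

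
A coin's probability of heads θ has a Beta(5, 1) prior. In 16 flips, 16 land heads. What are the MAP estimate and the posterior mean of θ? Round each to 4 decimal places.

MAP = 1.0000; posterior mean = 0.9545

Posterior: Beta(5+16, 1+0) = Beta(21, 1).
Since β = 1 ≤ 1 and α > 1, the Beta density is monotone increasing on [0,1]; the mode is at 1.
Mean = 21/(21+1) = 0.9545.
Mode > mean: the posterior has a left tail.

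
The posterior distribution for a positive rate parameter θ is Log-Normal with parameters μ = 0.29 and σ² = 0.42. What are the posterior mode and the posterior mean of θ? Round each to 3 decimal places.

MAP = 0.878, posterior mean = 1.649

Mode = exp(μ − σ²) = exp(-0.13) = 0.878.
Mean = exp(μ + σ²/2) = exp(0.500) = 1.649.
Mean > mode: the posterior has a right tail.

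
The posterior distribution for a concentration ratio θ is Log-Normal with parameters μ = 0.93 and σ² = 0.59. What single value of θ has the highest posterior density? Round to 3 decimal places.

Mode = exp(μ − σ²) = exp(0.34) = 1.405.
Mean = exp(μ + σ²/2) = exp(1.225) = 3.404.
This is the posterior mode — the MAP estimate.

1.405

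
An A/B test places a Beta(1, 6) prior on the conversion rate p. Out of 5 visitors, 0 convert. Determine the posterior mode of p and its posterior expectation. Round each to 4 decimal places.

MAP: 0.0000. Posterior mean: 0.0833.

Posterior: Beta(1+0, 6+5) = Beta(1, 11).
Since α = 1 ≤ 1 and β > 1, the Beta density is monotone decreasing on [0,1]; the mode is at 0.
Mean = 1/(1+11) = 0.0833.
The posterior is right-skewed, so the mean exceeds the mode.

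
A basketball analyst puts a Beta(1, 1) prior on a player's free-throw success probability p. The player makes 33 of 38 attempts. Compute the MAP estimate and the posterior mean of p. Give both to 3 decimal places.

MAP = 0.868; posterior mean = 0.850

Posterior: Beta(1+33, 1+5) = Beta(34, 6).
Mode = (34−1)/(34+6−2) = 33/38 = 0.868.
With a flat prior the MAP equals the MLE, 33/38.
Mean = 34/(34+6) = 34/40 = 0.850.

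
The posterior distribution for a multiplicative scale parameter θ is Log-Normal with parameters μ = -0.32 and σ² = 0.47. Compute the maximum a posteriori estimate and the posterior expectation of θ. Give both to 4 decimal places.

Mode = exp(μ − σ²) = exp(-0.79) = 0.4538.
Mean = exp(μ + σ²/2) = exp(-0.085) = 0.9185.

θ_MAP = 0.4538, E[θ|data] = 0.9185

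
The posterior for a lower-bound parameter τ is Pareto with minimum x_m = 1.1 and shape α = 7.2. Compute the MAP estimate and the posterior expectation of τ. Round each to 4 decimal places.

The Pareto density is strictly decreasing on [x_m, ∞), so the mode is x_m = 1.1000.
Mean = α·x_m/(α−1) = 7.2·1.1/6.2 = 1.2774.
The mean is pulled above the mode by the posterior's right skew.

MAP estimate = 1.1000, posterior expectation = 1.2774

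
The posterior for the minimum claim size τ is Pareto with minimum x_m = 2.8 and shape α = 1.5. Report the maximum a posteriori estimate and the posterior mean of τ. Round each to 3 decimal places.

The Pareto density is strictly decreasing on [x_m, ∞), so the mode is x_m = 2.800.
Mean = α·x_m/(α−1) = 1.5·2.8/0.5 = 8.400.

MAP = 2.800, posterior mean = 8.400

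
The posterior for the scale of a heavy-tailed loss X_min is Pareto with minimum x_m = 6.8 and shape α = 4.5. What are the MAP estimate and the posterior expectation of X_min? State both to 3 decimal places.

MAP: 6.800. Posterior mean: 8.743.

The Pareto density is strictly decreasing on [x_m, ∞), so the mode is x_m = 6.800.
Mean = α·x_m/(α−1) = 4.5·6.8/3.5 = 8.743.
Mean > mode: the posterior has a right tail.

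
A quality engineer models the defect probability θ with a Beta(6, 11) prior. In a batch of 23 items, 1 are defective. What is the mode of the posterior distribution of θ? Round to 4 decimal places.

0.1579

Posterior: Beta(6+1, 11+22) = Beta(7, 33).
Mode = (7−1)/(7+33−2) = 6/38 = 0.1579.
Mean = 7/(7+33) = 7/40 = 0.1750.
This is the posterior mode — the MAP estimate.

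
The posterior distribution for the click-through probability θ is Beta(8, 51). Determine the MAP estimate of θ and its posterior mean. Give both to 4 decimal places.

θ_MAP = 0.1228, E[θ|data] = 0.1356

Mode = (8−1)/(8+51−2) = 7/57 = 0.1228.
Mean = 8/(8+51) = 8/59 = 0.1356.
The posterior is right-skewed, so the mean exceeds the mode.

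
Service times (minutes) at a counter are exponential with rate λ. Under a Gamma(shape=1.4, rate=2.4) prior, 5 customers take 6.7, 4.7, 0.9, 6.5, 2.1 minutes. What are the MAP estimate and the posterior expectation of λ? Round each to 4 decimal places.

Σ times = 20.9. Posterior: Gamma(shape = 1.4+5 = 6.4, rate = 2.4+20.9 = 23.3).
Mode = (α−1)/β = 5.4/23.3 = 0.2318.
Mean = α/β = 6.4/23.3 = 0.2747.
Mean > mode: the posterior has a right tail.

MAP = 0.2318, posterior mean = 0.2747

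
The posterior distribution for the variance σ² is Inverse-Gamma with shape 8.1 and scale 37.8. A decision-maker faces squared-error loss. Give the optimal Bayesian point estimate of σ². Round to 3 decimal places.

5.324

Mode = β/(α+1) = 37.8/9.1 = 4.154.
Mean = β/(α−1) = 37.8/7.1 = 5.324.
Squared-error loss ⇒ the optimal estimator is the posterior mean.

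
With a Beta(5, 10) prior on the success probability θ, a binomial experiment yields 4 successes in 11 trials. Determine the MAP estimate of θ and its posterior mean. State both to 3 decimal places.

Posterior: Beta(5+4, 10+7) = Beta(9, 17).
Mode = (9−1)/(9+17−2) = 8/24 = 0.333.
Mean = 9/(9+17) = 9/26 = 0.346.
Mean > mode: the posterior has a right tail.

MAP: 0.333. Posterior mean: 0.346.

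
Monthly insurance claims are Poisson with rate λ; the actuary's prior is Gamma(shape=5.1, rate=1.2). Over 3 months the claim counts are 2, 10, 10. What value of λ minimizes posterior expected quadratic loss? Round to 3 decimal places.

6.452

Σ counts = 22. Posterior: Gamma(shape = 5.1+22 = 27.1, rate = 1.2+3 = 4.2).
Mode = (α−1)/β = 26.1/4.2 = 6.214.
Mean = α/β = 27.1/4.2 = 6.452.
Quadratic loss ⇒ the optimal estimator is the posterior mean.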